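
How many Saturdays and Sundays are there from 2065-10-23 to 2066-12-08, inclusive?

118

2065-10-23 is a Friday.
From 2065-10-23 to 2066-12-08 is 412 days inclusive.
412 = 7 × 58 + 6, so there are 58 full weeks plus 6 extra days.
Each full week contributes 2 weekend days (Sat, Sun): 58 × 2 = 116.
The 6 extra days are Friday, Saturday, Sunday, Monday, Tuesday, Wednesday — 2 of them qualify.
Total: 116 + 2 = 118.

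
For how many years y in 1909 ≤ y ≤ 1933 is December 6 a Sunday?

3

Day of week of December 6 in each year:
1909: Mon, 1910: Tue, 1911: Wed, 1912: Fri, 1913: Sat, 1914: Sun ✓, 1915: Mon, 1916: Wed, 1917: Thu, 1918: Fri, 1919: Sat, 1920: Mon, 1921: Tue, 1922: Wed, 1923: Thu, 1924: Sat, 1925: Sun ✓, 1926: Mon, 1927: Tue, 1928: Thu, 1929: Fri, 1930: Sat, 1931: Sun ✓, 1932: Tue, 1933: Wed
Sundays: 1914, 1925, 1931.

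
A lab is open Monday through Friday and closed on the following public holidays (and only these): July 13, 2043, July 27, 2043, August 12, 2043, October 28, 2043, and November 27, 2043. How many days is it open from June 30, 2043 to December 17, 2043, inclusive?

118 business days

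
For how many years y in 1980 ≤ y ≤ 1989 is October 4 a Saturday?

Day of week of October 4 in each year:
1980: Sat ✓, 1981: Sun, 1982: Mon, 1983: Tue, 1984: Thu, 1985: Fri, 1986: Sat ✓, 1987: Sun, 1988: Tue, 1989: Wed
Saturdays: 1980, 1986.

2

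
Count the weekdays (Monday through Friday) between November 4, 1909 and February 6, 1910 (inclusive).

67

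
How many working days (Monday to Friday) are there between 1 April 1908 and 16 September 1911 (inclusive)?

903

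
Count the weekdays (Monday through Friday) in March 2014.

21 weekdays

Mar 1, 2014 is a Saturday.
That's 31 days from start to end, counting both.
31 = 7 × 4 + 3, so there are 4 full weeks plus 3 extra days.
Each full week contributes 5 weekdays (Mon–Fri): 4 × 5 = 20.
The 3 extra days are Sat, Sun, Mon — 1 of them qualifies.
Total: 20 + 1 = 21.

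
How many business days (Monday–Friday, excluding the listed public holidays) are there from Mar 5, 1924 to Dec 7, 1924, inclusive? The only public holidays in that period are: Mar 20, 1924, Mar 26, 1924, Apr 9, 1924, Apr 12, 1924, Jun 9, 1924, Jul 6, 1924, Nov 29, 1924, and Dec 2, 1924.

Mar 5, 1924 is a Wednesday.
That's 278 days from start to end, counting both.
278 = 7 × 39 + 5, so there are 39 full weeks plus 5 extra days.
Each full week contributes 5 weekdays (Mon–Fri): 39 × 5 = 195.
The 5 extra days are Wed, Thu, Fri, Sat, Sun — 3 of them qualify.
Total: 195 + 3 = 198.
Holidays: Mar 20, 1924 (Thu); Mar 26, 1924 (Wed); Apr 9, 1924 (Wed); Apr 12, 1924 (Sat); Jun 9, 1924 (Mon); Jul 6, 1924 (Sun); Nov 29, 1924 (Sat); Dec 2, 1924 (Tue).
5 of the 8 holidays fall on weekdays; the rest are weekends and were already excluded.
Business days: 198 − 5 = 193.

193 business days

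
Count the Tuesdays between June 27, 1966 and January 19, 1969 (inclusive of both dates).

June 27, 1966 is a Monday.
From June 27, 1966 to January 19, 1969 is 938 days inclusive.
938 = 7 × 134, so the span is exactly 134 full weeks.
Each full week contributes one Tuesday: 134 so far.

134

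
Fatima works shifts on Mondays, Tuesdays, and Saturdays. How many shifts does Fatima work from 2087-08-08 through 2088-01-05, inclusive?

2087-08-08 is a Friday.
The range spans 151 days (inclusive of both endpoints).
151 = 7 × 21 + 4, so there are 21 full weeks plus 4 extra days.
Each full week contributes 3 days from the set (Mon, Tue, Sat): 21 × 3 = 63.
The 4 extra days are Friday, Saturday, Sunday, Monday — 2 of them qualify.
Total: 63 + 2 = 65.

65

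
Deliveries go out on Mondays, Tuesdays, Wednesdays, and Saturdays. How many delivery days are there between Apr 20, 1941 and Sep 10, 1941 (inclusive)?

83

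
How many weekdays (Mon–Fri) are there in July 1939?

21 weekdays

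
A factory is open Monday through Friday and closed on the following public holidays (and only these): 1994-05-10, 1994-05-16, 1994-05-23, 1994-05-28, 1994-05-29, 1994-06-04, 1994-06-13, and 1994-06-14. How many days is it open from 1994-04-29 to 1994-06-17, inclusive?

31 working days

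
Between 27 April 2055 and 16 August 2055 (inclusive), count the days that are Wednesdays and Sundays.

27 April 2055 is a Tuesday.
From 27 April 2055 to 16 August 2055 is 112 days inclusive.
112 = 7 × 16, so the span is exactly 16 full weeks.
Each full week contributes 2 days from the set (Wed, Sun): 16 × 2 = 32.

32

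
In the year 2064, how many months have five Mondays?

4

A month has five Mondays exactly when Monday falls within its first (length − 28) days.
Jan: 31 days, starts Tue → 5 of Tue, Wed, Thu
Feb: 29 days, starts Fri → 5 of Fri
Mar: 31 days, starts Sat → 5 of Sat, Sun, Mon ✓
Apr: 30 days, starts Tue → 5 of Tue, Wed
May: 31 days, starts Thu → 5 of Thu, Fri, Sat
Jun: 30 days, starts Sun → 5 of Sun, Mon ✓
Jul: 31 days, starts Tue → 5 of Tue, Wed, Thu
Aug: 31 days, starts Fri → 5 of Fri, Sat, Sun
Sep: 30 days, starts Mon → 5 of Mon, Tue ✓
Oct: 31 days, starts Wed → 5 of Wed, Thu, Fri
Nov: 30 days, starts Sat → 5 of Sat, Sun
Dec: 31 days, starts Mon → 5 of Mon, Tue, Wed ✓
Months with five Mondays: Mar, Jun, Sep, Dec.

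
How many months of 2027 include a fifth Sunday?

4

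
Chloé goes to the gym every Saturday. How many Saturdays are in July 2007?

July 1, 2007 is a Sunday.
The range spans 31 days (inclusive of both endpoints).
31 = 7 × 4 + 3, so there are 4 full weeks plus 3 extra days.
Each full week contributes one Saturday: 4 so far.
The 3 extra days are Sun, Mon, Tue — none qualify.
Total: 4 + 0 = 4.

4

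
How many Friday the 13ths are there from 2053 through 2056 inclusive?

Friday-the-13ths by year:
2053: Jun
2054: Feb, Mar, Nov
2055: Aug
2056: Oct

6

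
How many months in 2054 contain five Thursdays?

5

A month has five Thursdays exactly when Thursday falls within its first (length − 28) days.
Jan: 31 days, starts Thu → 5 of Thu, Fri, Sat ✓
Feb: 28 days, starts Sun → 5 of (none)
Mar: 31 days, starts Sun → 5 of Sun, Mon, Tue
Apr: 30 days, starts Wed → 5 of Wed, Thu ✓
May: 31 days, starts Fri → 5 of Fri, Sat, Sun
Jun: 30 days, starts Mon → 5 of Mon, Tue
Jul: 31 days, starts Wed → 5 of Wed, Thu, Fri ✓
Aug: 31 days, starts Sat → 5 of Sat, Sun, Mon
Sep: 30 days, starts Tue → 5 of Tue, Wed
Oct: 31 days, starts Thu → 5 of Thu, Fri, Sat ✓
Nov: 30 days, starts Sun → 5 of Sun, Mon
Dec: 31 days, starts Tue → 5 of Tue, Wed, Thu ✓
Months with five Thursdays: Jan, Apr, Jul, Oct, Dec.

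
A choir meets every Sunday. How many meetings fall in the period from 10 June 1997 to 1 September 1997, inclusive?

10 June 1997 is a Tuesday.
That's 84 days from start to end, counting both.
84 = 7 × 12, so the span is exactly 12 full weeks.
Each full week contributes one Sunday: 12 so far.

12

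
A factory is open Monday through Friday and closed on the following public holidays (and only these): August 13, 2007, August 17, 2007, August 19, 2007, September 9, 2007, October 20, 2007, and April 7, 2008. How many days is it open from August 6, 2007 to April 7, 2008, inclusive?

August 6, 2007 is a Monday.
From August 6, 2007 to April 7, 2008 is 246 days inclusive.
246 = 7 × 35 + 1, so there are 35 full weeks plus 1 extra day.
Each full week contributes 5 weekdays (Mon–Fri): 35 × 5 = 175.
The 1 extra day is Mon — 1 of them qualifies.
Total: 175 + 1 = 176.
Holidays: August 13, 2007 (Mon); August 17, 2007 (Fri); August 19, 2007 (Sun); September 9, 2007 (Sun); October 20, 2007 (Sat); April 7, 2008 (Mon).
3 of the 6 holidays fall on weekdays; the rest are weekends and were already excluded.
Business days: 176 − 3 = 173.

173 working days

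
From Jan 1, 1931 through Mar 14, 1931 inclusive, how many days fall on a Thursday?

11 Thursdays

Jan 1, 1931 is a Thursday.
That's 73 days from start to end, counting both.
73 = 7 × 10 + 3, so there are 10 full weeks plus 3 extra days.
Each full week contributes one Thursday: 10 so far.
The 3 extra days are Thursday, Friday, Saturday — 1 of them qualifies.
Total: 10 + 1 = 11.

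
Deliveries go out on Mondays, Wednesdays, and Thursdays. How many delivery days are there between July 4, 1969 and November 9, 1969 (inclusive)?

July 4, 1969 is a Friday.
That's 129 days from start to end, counting both.
129 = 7 × 18 + 3, so there are 18 full weeks plus 3 extra days.
Each full week contributes 3 days from the set (Mon, Wed, Thu): 18 × 3 = 54.
The 3 extra days are Fri, Sat, Sun — none qualify.
Total: 54 + 0 = 54.

54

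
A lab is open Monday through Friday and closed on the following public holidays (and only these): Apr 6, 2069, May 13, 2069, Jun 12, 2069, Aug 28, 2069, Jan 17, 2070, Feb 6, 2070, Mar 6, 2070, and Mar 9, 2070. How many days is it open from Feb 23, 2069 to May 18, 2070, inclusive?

314

Feb 23, 2069 is a Saturday.
From Feb 23, 2069 to May 18, 2070 is 450 days inclusive.
450 = 7 × 64 + 2, so there are 64 full weeks plus 2 extra days.
Each full week contributes 5 weekdays (Mon–Fri): 64 × 5 = 320.
The 2 extra days are Sat, Sun — none qualify.
Total: 320 + 0 = 320.
Holidays: Apr 6, 2069 (Sat); May 13, 2069 (Mon); Jun 12, 2069 (Wed); Aug 28, 2069 (Wed); Jan 17, 2070 (Fri); Feb 6, 2070 (Thu); Mar 6, 2070 (Thu); Mar 9, 2070 (Sun).
6 of the 8 holidays fall on weekdays; the rest are weekends and were already excluded.
Business days: 320 − 6 = 314.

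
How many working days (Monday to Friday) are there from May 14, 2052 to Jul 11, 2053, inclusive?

304

May 14, 2052 is a Tuesday.
That's 424 days from start to end, counting both.
424 = 7 × 60 + 4, so there are 60 full weeks plus 4 extra days.
Each full week contributes 5 weekdays (Mon–Fri): 60 × 5 = 300.
The 4 extra days are Tuesday, Wednesday, Thursday, Friday — 4 of them qualify.
Total: 300 + 4 = 304.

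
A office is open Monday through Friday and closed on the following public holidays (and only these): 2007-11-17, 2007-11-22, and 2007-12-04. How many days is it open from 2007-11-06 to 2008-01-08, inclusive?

44

2007-11-06 is a Tuesday.
The range spans 64 days (inclusive of both endpoints).
64 = 7 × 9 + 1, so there are 9 full weeks plus 1 extra day.
Each full week contributes 5 weekdays (Mon–Fri): 9 × 5 = 45.
The 1 extra day is Tue — 1 of them qualifies.
Total: 45 + 1 = 46.
Holidays: 2007-11-17 (Sat); 2007-11-22 (Thu); 2007-12-04 (Tue).
2 of the 3 holidays fall on weekdays; the rest are weekends and were already excluded.
Business days: 46 − 2 = 44.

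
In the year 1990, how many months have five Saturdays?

A month has five Saturdays exactly when Saturday falls within its first (length − 28) days.
Jan: 31 days, starts Mon → 5 of Mon, Tue, Wed
Feb: 28 days, starts Thu → 5 of (none)
Mar: 31 days, starts Thu → 5 of Thu, Fri, Sat ✓
Apr: 30 days, starts Sun → 5 of Sun, Mon
May: 31 days, starts Tue → 5 of Tue, Wed, Thu
Jun: 30 days, starts Fri → 5 of Fri, Sat ✓
Jul: 31 days, starts Sun → 5 of Sun, Mon, Tue
Aug: 31 days, starts Wed → 5 of Wed, Thu, Fri
Sep: 30 days, starts Sat → 5 of Sat, Sun ✓
Oct: 31 days, starts Mon → 5 of Mon, Tue, Wed
Nov: 30 days, starts Thu → 5 of Thu, Fri
Dec: 31 days, starts Sat → 5 of Sat, Sun, Mon ✓
Months with five Saturdays: Mar, Jun, Sep, Dec.

4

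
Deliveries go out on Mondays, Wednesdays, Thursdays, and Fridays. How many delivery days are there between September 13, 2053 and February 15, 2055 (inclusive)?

September 13, 2053 is a Saturday.
That's 521 days from start to end, counting both.
521 = 7 × 74 + 3, so there are 74 full weeks plus 3 extra days.
Each full week contributes 4 days from the set (Mon, Wed, Thu, Fri): 74 × 4 = 296.
The 3 extra days are Sat, Sun, Mon — 1 of them qualifies.
Total: 296 + 1 = 297.

297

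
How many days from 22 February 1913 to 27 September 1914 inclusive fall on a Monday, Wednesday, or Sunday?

22 February 1913 is a Saturday.
From 22 February 1913 to 27 September 1914 is 583 days inclusive.
583 = 7 × 83 + 2, so there are 83 full weeks plus 2 extra days.
Each full week contributes 3 days from the set (Mon, Wed, Sun): 83 × 3 = 249.
The 2 extra days are Sat, Sun — 1 of them qualifies.
Total: 249 + 1 = 250.

250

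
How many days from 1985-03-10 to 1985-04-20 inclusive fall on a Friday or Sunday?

12

1985-03-10 is a Sunday.
That's 42 days from start to end, counting both.
42 = 7 × 6, so the span is exactly 6 full weeks.
Each full week contributes 2 days from the set (Fri, Sun): 6 × 2 = 12.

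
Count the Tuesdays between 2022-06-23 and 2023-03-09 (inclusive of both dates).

37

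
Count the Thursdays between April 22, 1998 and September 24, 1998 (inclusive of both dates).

23

April 22, 1998 is a Wednesday.
From April 22, 1998 to September 24, 1998 is 156 days inclusive.
156 = 7 × 22 + 2, so there are 22 full weeks plus 2 extra days.
Each full week contributes one Thursday: 22 so far.
The 2 extra days are Wednesday, Thursday — 1 of them qualifies.
Total: 22 + 1 = 23.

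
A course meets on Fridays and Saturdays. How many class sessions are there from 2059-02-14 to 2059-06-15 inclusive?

36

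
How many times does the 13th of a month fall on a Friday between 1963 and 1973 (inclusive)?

Friday-the-13ths by year:
1963: Sep, Dec
1964: Mar, Nov
1965: Aug
1966: May
1967: Jan, Oct
1968: Sep, Dec
1969: Jun
1970: Feb, Mar, Nov
1971: Aug
1972: Oct
1973: Apr, Jul

18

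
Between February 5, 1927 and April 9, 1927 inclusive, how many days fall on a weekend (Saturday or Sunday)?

19

February 5, 1927 is a Saturday.
That's 64 days from start to end, counting both.
64 = 7 × 9 + 1, so there are 9 full weeks plus 1 extra day.
Each full week contributes 2 weekend days (Sat, Sun): 9 × 2 = 18.
The 1 extra day is Sat — 1 of them qualifies.
Total: 18 + 1 = 19.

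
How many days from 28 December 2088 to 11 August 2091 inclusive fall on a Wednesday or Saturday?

28 December 2088 is a Tuesday.
From 28 December 2088 to 11 August 2091 is 957 days inclusive.
957 = 7 × 136 + 5, so there are 136 full weeks plus 5 extra days.
Each full week contributes 2 days from the set (Wed, Sat): 136 × 2 = 272.
The 5 extra days are Tuesday, Wednesday, Thursday, Friday, Saturday — 2 of them qualify.
Total: 272 + 2 = 274.

274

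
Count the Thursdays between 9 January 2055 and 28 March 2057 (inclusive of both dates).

9 January 2055 is a Saturday.
That's 810 days from start to end, counting both.
810 = 7 × 115 + 5, so there are 115 full weeks plus 5 extra days.
Each full week contributes one Thursday: 115 so far.
The 5 extra days are Saturday, Sunday, Monday, Tuesday, Wednesday — none qualify.
Total: 115 + 0 = 115.

115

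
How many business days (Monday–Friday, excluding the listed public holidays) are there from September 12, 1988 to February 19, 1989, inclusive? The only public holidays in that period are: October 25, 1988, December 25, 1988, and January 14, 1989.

114

September 12, 1988 is a Monday.
From September 12, 1988 to February 19, 1989 is 161 days inclusive.
161 = 7 × 23, so the span is exactly 23 full weeks.
Each full week contributes 5 weekdays (Mon–Fri): 23 × 5 = 115.
Total: 115.
Holidays: October 25, 1988 (Tue); December 25, 1988 (Sun); January 14, 1989 (Sat).
1 of the 3 holidays fall on weekdays; the rest are weekends and were already excluded.
Business days: 115 − 1 = 114.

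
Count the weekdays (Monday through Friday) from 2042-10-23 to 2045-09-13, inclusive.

755

2042-10-23 is a Thursday.
The range spans 1057 days (inclusive of both endpoints).
1057 = 7 × 151, so the span is exactly 151 full weeks.
Each full week contributes 5 weekdays (Mon–Fri): 151 × 5 = 755.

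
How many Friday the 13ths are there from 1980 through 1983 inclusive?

6

Friday-the-13ths by year:
1980: Jun
1981: Feb, Mar, Nov
1982: Aug
1983: May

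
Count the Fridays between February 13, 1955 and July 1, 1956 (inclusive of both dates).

February 13, 1955 is a Sunday.
The range spans 505 days (inclusive of both endpoints).
505 = 7 × 72 + 1, so there are 72 full weeks plus 1 extra day.
Each full week contributes one Friday: 72 so far.
The 1 extra day is Sun — none qualify.
Total: 72 + 0 = 72.

72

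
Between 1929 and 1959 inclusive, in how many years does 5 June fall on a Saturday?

Day of week of June 5 in each year:
1929: Wed, 1930: Thu, 1931: Fri, 1932: Sun, 1933: Mon, 1934: Tue, 1935: Wed, 1936: Fri, 1937: Sat ✓, 1938: Sun, 1939: Mon, 1940: Wed, 1941: Thu, 1942: Fri, 1943: Sat ✓, 1944: Mon, 1945: Tue, 1946: Wed, 1947: Thu, 1948: Sat ✓, 1949: Sun, 1950: Mon, 1951: Tue, 1952: Thu, 1953: Fri, 1954: Sat ✓, 1955: Sun, 1956: Tue, 1957: Wed, 1958: Thu, 1959: Fri
Saturdays: 1937, 1943, 1948, 1954.

4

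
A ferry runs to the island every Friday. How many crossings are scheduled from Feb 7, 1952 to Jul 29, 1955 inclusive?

182

Feb 7, 1952 is a Thursday.
That's 1269 days from start to end, counting both.
1269 = 7 × 181 + 2, so there are 181 full weeks plus 2 extra days.
Each full week contributes one Friday: 181 so far.
The 2 extra days are Thu, Fri — 1 of them qualifies.
Total: 181 + 1 = 182.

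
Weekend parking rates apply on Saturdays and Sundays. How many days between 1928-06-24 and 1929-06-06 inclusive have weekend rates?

99

1928-06-24 is a Sunday.
The range spans 348 days (inclusive of both endpoints).
348 = 7 × 49 + 5, so there are 49 full weeks plus 5 extra days.
Each full week contributes 2 weekend days (Sat, Sun): 49 × 2 = 98.
The 5 extra days are Sun, Mon, Tue, Wed, Thu — 1 of them qualifies.
Total: 98 + 1 = 99.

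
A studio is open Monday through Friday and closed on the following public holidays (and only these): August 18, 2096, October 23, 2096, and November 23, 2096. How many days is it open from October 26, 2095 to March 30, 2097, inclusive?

371 business days

October 26, 2095 is a Wednesday.
That's 522 days from start to end, counting both.
522 = 7 × 74 + 4, so there are 74 full weeks plus 4 extra days.
Each full week contributes 5 weekdays (Mon–Fri): 74 × 5 = 370.
The 4 extra days are Wed, Thu, Fri, Sat — 3 of them qualify.
Total: 370 + 3 = 373.
Holidays: August 18, 2096 (Sat); October 23, 2096 (Tue); November 23, 2096 (Fri).
2 of the 3 holidays fall on weekdays; the rest are weekends and were already excluded.
Business days: 373 − 2 = 371.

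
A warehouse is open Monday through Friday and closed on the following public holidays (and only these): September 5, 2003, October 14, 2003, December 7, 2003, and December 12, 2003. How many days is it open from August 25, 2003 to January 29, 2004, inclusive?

August 25, 2003 is a Monday.
That's 158 days from start to end, counting both.
158 = 7 × 22 + 4, so there are 22 full weeks plus 4 extra days.
Each full week contributes 5 weekdays (Mon–Fri): 22 × 5 = 110.
The 4 extra days are Monday, Tuesday, Wednesday, Thursday — 4 of them qualify.
Total: 110 + 4 = 114.
Holidays: September 5, 2003 (Fri); October 14, 2003 (Tue); December 7, 2003 (Sun); December 12, 2003 (Fri).
3 of the 4 holidays fall on weekdays; the rest are weekends and were already excluded.
Business days: 114 − 3 = 111.

111 business days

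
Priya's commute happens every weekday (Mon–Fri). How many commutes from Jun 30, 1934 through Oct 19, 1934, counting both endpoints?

Jun 30, 1934 is a Saturday.
From Jun 30, 1934 to Oct 19, 1934 is 112 days inclusive.
112 = 7 × 16, so the span is exactly 16 full weeks.
Each full week contributes 5 weekdays (Mon–Fri): 16 × 5 = 80.

80 weekdays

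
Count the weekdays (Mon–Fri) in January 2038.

21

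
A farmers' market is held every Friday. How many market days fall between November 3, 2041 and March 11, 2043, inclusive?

70 Fridays

November 3, 2041 is a Sunday.
That's 494 days from start to end, counting both.
494 = 7 × 70 + 4, so there are 70 full weeks plus 4 extra days.
Each full week contributes one Friday: 70 so far.
The 4 extra days are Sunday, Monday, Tuesday, Wednesday — none qualify.
Total: 70 + 0 = 70.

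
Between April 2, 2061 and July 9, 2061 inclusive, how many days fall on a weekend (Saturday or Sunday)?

29

April 2, 2061 is a Saturday.
The range spans 99 days (inclusive of both endpoints).
99 = 7 × 14 + 1, so there are 14 full weeks plus 1 extra day.
Each full week contributes 2 weekend days (Sat, Sun): 14 × 2 = 28.
The 1 extra day is Sat — 1 of them qualifies.
Total: 28 + 1 = 29.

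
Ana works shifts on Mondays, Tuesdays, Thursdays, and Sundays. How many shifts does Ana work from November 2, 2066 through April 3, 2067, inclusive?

87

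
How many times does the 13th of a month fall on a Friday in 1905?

2

The 13th falls on a Friday when the month's 13th has weekday Fri.
Jan 13 is Fri ✓; Feb 13 is Mon; Mar 13 is Mon; Apr 13 is Thu; May 13 is Sat; Jun 13 is Tue; Jul 13 is Thu; Aug 13 is Sun; Sep 13 is Wed; Oct 13 is Fri ✓; Nov 13 is Mon; Dec 13 is Wed.
Friday the 13ths: Jan, Oct.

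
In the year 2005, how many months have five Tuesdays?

4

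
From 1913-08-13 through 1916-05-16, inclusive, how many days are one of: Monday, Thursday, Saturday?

432

1913-08-13 is a Wednesday.
That's 1008 days from start to end, counting both.
1008 = 7 × 144, so the span is exactly 144 full weeks.
Each full week contributes 3 days from the set (Mon, Thu, Sat): 144 × 3 = 432.
Total: 432.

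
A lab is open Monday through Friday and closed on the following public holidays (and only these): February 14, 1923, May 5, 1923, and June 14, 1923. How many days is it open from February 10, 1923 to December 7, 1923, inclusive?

February 10, 1923 is a Saturday.
From February 10, 1923 to December 7, 1923 is 301 days inclusive.
301 = 7 × 43, so the span is exactly 43 full weeks.
Each full week contributes 5 weekdays (Mon–Fri): 43 × 5 = 215.
Total: 215.
Holidays: February 14, 1923 (Wed); May 5, 1923 (Sat); June 14, 1923 (Thu).
2 of the 3 holidays fall on weekdays; the rest are weekends and were already excluded.
Business days: 215 − 2 = 213.

213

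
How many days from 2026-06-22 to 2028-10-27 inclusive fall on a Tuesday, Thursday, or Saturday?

2026-06-22 is a Monday.
From 2026-06-22 to 2028-10-27 is 859 days inclusive.
859 = 7 × 122 + 5, so there are 122 full weeks plus 5 extra days.
Each full week contributes 3 days from the set (Tue, Thu, Sat): 122 × 3 = 366.
The 5 extra days are Monday, Tuesday, Wednesday, Thursday, Friday — 2 of them qualify.
Total: 366 + 2 = 368.

368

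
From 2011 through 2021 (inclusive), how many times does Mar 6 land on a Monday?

1

Day of week of March 6 in each year:
2011: Sun, 2012: Tue, 2013: Wed, 2014: Thu, 2015: Fri, 2016: Sun, 2017: Mon ✓, 2018: Tue, 2019: Wed, 2020: Fri, 2021: Sat
Mondays: 2017.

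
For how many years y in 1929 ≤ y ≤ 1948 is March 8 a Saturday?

3

Day of week of March 8 in each year:
1929: Fri, 1930: Sat ✓, 1931: Sun, 1932: Tue, 1933: Wed, 1934: Thu, 1935: Fri, 1936: Sun, 1937: Mon, 1938: Tue, 1939: Wed, 1940: Fri, 1941: Sat ✓, 1942: Sun, 1943: Mon, 1944: Wed, 1945: Thu, 1946: Fri, 1947: Sat ✓, 1948: Mon
Saturdays: 1930, 1941, 1947.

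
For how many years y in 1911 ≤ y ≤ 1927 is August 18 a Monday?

Day of week of August 18 in each year:
1911: Fri, 1912: Sun, 1913: Mon ✓, 1914: Tue, 1915: Wed, 1916: Fri, 1917: Sat, 1918: Sun, 1919: Mon ✓, 1920: Wed, 1921: Thu, 1922: Fri, 1923: Sat, 1924: Mon ✓, 1925: Tue, 1926: Wed, 1927: Thu
Mondays: 1913, 1919, 1924.

3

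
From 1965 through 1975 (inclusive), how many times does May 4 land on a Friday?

1

Day of week of May 4 in each year:
1965: Tue, 1966: Wed, 1967: Thu, 1968: Sat, 1969: Sun, 1970: Mon, 1971: Tue, 1972: Thu, 1973: Fri ✓, 1974: Sat, 1975: Sun
Fridays: 1973.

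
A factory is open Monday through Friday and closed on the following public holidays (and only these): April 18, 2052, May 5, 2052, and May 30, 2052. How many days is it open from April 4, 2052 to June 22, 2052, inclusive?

55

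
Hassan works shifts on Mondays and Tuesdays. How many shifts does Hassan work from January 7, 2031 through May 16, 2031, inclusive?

January 7, 2031 is a Tuesday.
From January 7, 2031 to May 16, 2031 is 130 days inclusive.
130 = 7 × 18 + 4, so there are 18 full weeks plus 4 extra days.
Each full week contributes 2 days from the set (Mon, Tue): 18 × 2 = 36.
The 4 extra days are Tuesday, Wednesday, Thursday, Friday — 1 of them qualifies.
Total: 36 + 1 = 37.

37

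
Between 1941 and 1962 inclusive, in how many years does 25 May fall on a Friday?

4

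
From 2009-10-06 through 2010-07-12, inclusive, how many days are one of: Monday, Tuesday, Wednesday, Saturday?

2009-10-06 is a Tuesday.
The range spans 280 days (inclusive of both endpoints).
280 = 7 × 40, so the span is exactly 40 full weeks.
Each full week contributes 4 days from the set (Mon, Tue, Wed, Sat): 40 × 4 = 160.
Total: 160.

160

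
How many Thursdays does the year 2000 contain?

52

2000-01-01 is a Saturday.
That's 366 days from start to end, counting both.
366 = 7 × 52 + 2, so there are 52 full weeks plus 2 extra days.
Each full week contributes one Thursday: 52 so far.
The 2 extra days are Saturday, Sunday — none qualify.
Total: 52 + 0 = 52.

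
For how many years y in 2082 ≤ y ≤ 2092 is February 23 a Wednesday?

2

Day of week of February 23 in each year:
2082: Mon, 2083: Tue, 2084: Wed ✓, 2085: Fri, 2086: Sat, 2087: Sun, 2088: Mon, 2089: Wed ✓, 2090: Thu, 2091: Fri, 2092: Sat
Wednesdays: 2084, 2089.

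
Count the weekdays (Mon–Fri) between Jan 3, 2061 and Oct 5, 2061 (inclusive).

198

Jan 3, 2061 is a Monday.
That's 276 days from start to end, counting both.
276 = 7 × 39 + 3, so there are 39 full weeks plus 3 extra days.
Each full week contributes 5 weekdays (Mon–Fri): 39 × 5 = 195.
The 3 extra days are Monday, Tuesday, Wednesday — 3 of them qualify.
Total: 195 + 3 = 198.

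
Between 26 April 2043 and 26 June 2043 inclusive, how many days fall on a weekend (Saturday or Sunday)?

17

26 April 2043 is a Sunday.
From 26 April 2043 to 26 June 2043 is 62 days inclusive.
62 = 7 × 8 + 6, so there are 8 full weeks plus 6 extra days.
Each full week contributes 2 weekend days (Sat, Sun): 8 × 2 = 16.
The 6 extra days are Sunday, Monday, Tuesday, Wednesday, Thursday, Friday — 1 of them qualifies.
Total: 16 + 1 = 17.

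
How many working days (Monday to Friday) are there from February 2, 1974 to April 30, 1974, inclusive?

February 2, 1974 is a Saturday.
That's 88 days from start to end, counting both.
88 = 7 × 12 + 4, so there are 12 full weeks plus 4 extra days.
Each full week contributes 5 weekdays (Mon–Fri): 12 × 5 = 60.
The 4 extra days are Saturday, Sunday, Monday, Tuesday — 2 of them qualify.
Total: 60 + 2 = 62.

62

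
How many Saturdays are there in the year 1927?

1 January 1927 is a Saturday.
From 1 January 1927 to 31 December 1927 is 365 days inclusive.
365 = 7 × 52 + 1, so there are 52 full weeks plus 1 extra day.
Each full week contributes one Saturday: 52 so far.
The 1 extra day is Sat — 1 of them qualifies.
Total: 52 + 1 = 53.

53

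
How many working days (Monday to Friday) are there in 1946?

261

Jan 1, 1946 is a Tuesday.
The range spans 365 days (inclusive of both endpoints).
365 = 7 × 52 + 1, so there are 52 full weeks plus 1 extra day.
Each full week contributes 5 weekdays (Mon–Fri): 52 × 5 = 260.
The 1 extra day is Tuesday — 1 of them qualifies.
Total: 260 + 1 = 261.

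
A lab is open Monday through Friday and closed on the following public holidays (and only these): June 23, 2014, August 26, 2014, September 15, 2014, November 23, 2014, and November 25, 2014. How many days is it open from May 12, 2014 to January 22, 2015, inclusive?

May 12, 2014 is a Monday.
The range spans 256 days (inclusive of both endpoints).
256 = 7 × 36 + 4, so there are 36 full weeks plus 4 extra days.
Each full week contributes 5 weekdays (Mon–Fri): 36 × 5 = 180.
The 4 extra days are Monday, Tuesday, Wednesday, Thursday — 4 of them qualify.
Total: 180 + 4 = 184.
Holidays: June 23, 2014 (Mon); August 26, 2014 (Tue); September 15, 2014 (Mon); November 23, 2014 (Sun); November 25, 2014 (Tue).
4 of the 5 holidays fall on weekdays; the rest are weekends and were already excluded.
Business days: 184 − 4 = 180.

180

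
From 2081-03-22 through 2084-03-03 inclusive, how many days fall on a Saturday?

154

2081-03-22 is a Saturday.
The range spans 1078 days (inclusive of both endpoints).
1078 = 7 × 154, so the span is exactly 154 full weeks.
Each full week contributes one Saturday: 154 so far.
Total: 154.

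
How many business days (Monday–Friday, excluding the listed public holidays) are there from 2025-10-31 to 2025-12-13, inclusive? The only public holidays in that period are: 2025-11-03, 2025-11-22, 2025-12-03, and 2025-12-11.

2025-10-31 is a Friday.
That's 44 days from start to end, counting both.
44 = 7 × 6 + 2, so there are 6 full weeks plus 2 extra days.
Each full week contributes 5 weekdays (Mon–Fri): 6 × 5 = 30.
The 2 extra days are Fri, Sat — 1 of them qualifies.
Total: 30 + 1 = 31.
Holidays: 2025-11-03 (Mon); 2025-11-22 (Sat); 2025-12-03 (Wed); 2025-12-11 (Thu).
3 of the 4 holidays fall on weekdays; the rest are weekends and were already excluded.
Business days: 31 − 3 = 28.

28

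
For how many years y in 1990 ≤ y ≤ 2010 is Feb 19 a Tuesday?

3

Day of week of February 19 in each year:
1990: Mon, 1991: Tue ✓, 1992: Wed, 1993: Fri, 1994: Sat, 1995: Sun, 1996: Mon, 1997: Wed, 1998: Thu, 1999: Fri, 2000: Sat, 2001: Mon, 2002: Tue ✓, 2003: Wed, 2004: Thu, 2005: Sat, 2006: Sun, 2007: Mon, 2008: Tue ✓, 2009: Thu, 2010: Fri
Tuesdays: 1991, 2002, 2008.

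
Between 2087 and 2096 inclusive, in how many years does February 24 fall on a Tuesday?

2

Day of week of February 24 in each year:
2087: Mon, 2088: Tue ✓, 2089: Thu, 2090: Fri, 2091: Sat, 2092: Sun, 2093: Tue ✓, 2094: Wed, 2095: Thu, 2096: Fri
Tuesdays: 2088, 2093.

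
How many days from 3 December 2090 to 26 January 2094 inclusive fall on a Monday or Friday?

3 December 2090 is a Sunday.
The range spans 1151 days (inclusive of both endpoints).
1151 = 7 × 164 + 3, so there are 164 full weeks plus 3 extra days.
Each full week contributes 2 days from the set (Mon, Fri): 164 × 2 = 328.
The 3 extra days are Sunday, Monday, Tuesday — 1 of them qualifies.
Total: 328 + 1 = 329.

329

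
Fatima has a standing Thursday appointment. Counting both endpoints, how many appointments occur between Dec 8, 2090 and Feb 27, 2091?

11 Thursdays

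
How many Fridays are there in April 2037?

4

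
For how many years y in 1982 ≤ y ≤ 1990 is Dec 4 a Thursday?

Day of week of December 4 in each year:
1982: Sat, 1983: Sun, 1984: Tue, 1985: Wed, 1986: Thu ✓, 1987: Fri, 1988: Sun, 1989: Mon, 1990: Tue
Thursdays: 1986.

1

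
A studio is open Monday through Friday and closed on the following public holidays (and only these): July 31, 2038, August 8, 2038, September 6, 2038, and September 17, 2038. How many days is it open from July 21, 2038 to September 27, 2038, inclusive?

July 21, 2038 is a Wednesday.
The range spans 69 days (inclusive of both endpoints).
69 = 7 × 9 + 6, so there are 9 full weeks plus 6 extra days.
Each full week contributes 5 weekdays (Mon–Fri): 9 × 5 = 45.
The 6 extra days are Wednesday, Thursday, Friday, Saturday, Sunday, Monday — 4 of them qualify.
Total: 45 + 4 = 49.
Holidays: July 31, 2038 (Sat); August 8, 2038 (Sun); September 6, 2038 (Mon); September 17, 2038 (Fri).
2 of the 4 holidays fall on weekdays; the rest are weekends and were already excluded.
Business days: 49 − 2 = 47.

47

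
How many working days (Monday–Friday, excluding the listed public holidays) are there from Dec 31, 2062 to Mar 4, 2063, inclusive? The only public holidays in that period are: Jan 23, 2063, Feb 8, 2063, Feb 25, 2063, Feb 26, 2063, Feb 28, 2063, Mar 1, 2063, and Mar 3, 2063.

40 working days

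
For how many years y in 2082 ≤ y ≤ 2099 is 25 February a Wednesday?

Day of week of February 25 in each year:
2082: Wed ✓, 2083: Thu, 2084: Fri, 2085: Sun, 2086: Mon, 2087: Tue, 2088: Wed ✓, 2089: Fri, 2090: Sat, 2091: Sun, 2092: Mon, 2093: Wed ✓, 2094: Thu, 2095: Fri, 2096: Sat, 2097: Mon, 2098: Tue, 2099: Wed ✓
Wednesdays: 2082, 2088, 2093, 2099.

4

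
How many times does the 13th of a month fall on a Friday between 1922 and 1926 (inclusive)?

Friday-the-13ths by year:
1922: Jan, Oct
1923: Apr, Jul
1924: Jun
1925: Feb, Mar, Nov
1926: Aug

9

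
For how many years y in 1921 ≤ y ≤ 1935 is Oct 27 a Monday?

Day of week of October 27 in each year:
1921: Thu, 1922: Fri, 1923: Sat, 1924: Mon ✓, 1925: Tue, 1926: Wed, 1927: Thu, 1928: Sat, 1929: Sun, 1930: Mon ✓, 1931: Tue, 1932: Thu, 1933: Fri, 1934: Sat, 1935: Sun
Mondays: 1924, 1930.

2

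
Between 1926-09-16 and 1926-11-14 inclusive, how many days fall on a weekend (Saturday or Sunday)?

1926-09-16 is a Thursday.
That's 60 days from start to end, counting both.
60 = 7 × 8 + 4, so there are 8 full weeks plus 4 extra days.
Each full week contributes 2 weekend days (Sat, Sun): 8 × 2 = 16.
The 4 extra days are Thu, Fri, Sat, Sun — 2 of them qualify.
Total: 16 + 2 = 18.

18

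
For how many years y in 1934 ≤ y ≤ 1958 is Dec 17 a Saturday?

Day of week of December 17 in each year:
1934: Mon, 1935: Tue, 1936: Thu, 1937: Fri, 1938: Sat ✓, 1939: Sun, 1940: Tue, 1941: Wed, 1942: Thu, 1943: Fri, 1944: Sun, 1945: Mon, 1946: Tue, 1947: Wed, 1948: Fri, 1949: Sat ✓, 1950: Sun, 1951: Mon, 1952: Wed, 1953: Thu, 1954: Fri, 1955: Sat ✓, 1956: Mon, 1957: Tue, 1958: Wed
Saturdays: 1938, 1949, 1955.

3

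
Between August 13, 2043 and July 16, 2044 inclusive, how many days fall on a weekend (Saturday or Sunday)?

97

August 13, 2043 is a Thursday.
From August 13, 2043 to July 16, 2044 is 339 days inclusive.
339 = 7 × 48 + 3, so there are 48 full weeks plus 3 extra days.
Each full week contributes 2 weekend days (Sat, Sun): 48 × 2 = 96.
The 3 extra days are Thu, Fri, Sat — 1 of them qualifies.
Total: 96 + 1 = 97.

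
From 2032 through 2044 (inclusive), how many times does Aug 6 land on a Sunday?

1

Day of week of August 6 in each year:
2032: Fri, 2033: Sat, 2034: Sun ✓, 2035: Mon, 2036: Wed, 2037: Thu, 2038: Fri, 2039: Sat, 2040: Mon, 2041: Tue, 2042: Wed, 2043: Thu, 2044: Sat
Sundays: 2034.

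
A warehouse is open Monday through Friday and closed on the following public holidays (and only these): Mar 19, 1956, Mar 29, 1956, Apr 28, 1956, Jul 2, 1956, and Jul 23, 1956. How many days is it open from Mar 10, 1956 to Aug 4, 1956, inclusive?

Mar 10, 1956 is a Saturday.
The range spans 148 days (inclusive of both endpoints).
148 = 7 × 21 + 1, so there are 21 full weeks plus 1 extra day.
Each full week contributes 5 weekdays (Mon–Fri): 21 × 5 = 105.
The 1 extra day is Sat — none qualify.
Total: 105 + 0 = 105.
Holidays: Mar 19, 1956 (Mon); Mar 29, 1956 (Thu); Apr 28, 1956 (Sat); Jul 2, 1956 (Mon); Jul 23, 1956 (Mon).
4 of the 5 holidays fall on weekdays; the rest are weekends and were already excluded.
Business days: 105 − 4 = 101.

101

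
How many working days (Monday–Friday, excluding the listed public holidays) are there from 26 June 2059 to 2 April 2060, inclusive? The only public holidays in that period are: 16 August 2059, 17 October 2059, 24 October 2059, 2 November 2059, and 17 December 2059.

199 working days

26 June 2059 is a Thursday.
From 26 June 2059 to 2 April 2060 is 282 days inclusive.
282 = 7 × 40 + 2, so there are 40 full weeks plus 2 extra days.
Each full week contributes 5 weekdays (Mon–Fri): 40 × 5 = 200.
The 2 extra days are Thursday, Friday — 2 of them qualify.
Total: 200 + 2 = 202.
Holidays: 16 August 2059 (Sat); 17 October 2059 (Fri); 24 October 2059 (Fri); 2 November 2059 (Sun); 17 December 2059 (Wed).
3 of the 5 holidays fall on weekdays; the rest are weekends and were already excluded.
Business days: 202 − 3 = 199.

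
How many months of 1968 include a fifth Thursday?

4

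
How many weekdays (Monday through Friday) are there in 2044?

261

2044-01-01 is a Friday.
The range spans 366 days (inclusive of both endpoints).
366 = 7 × 52 + 2, so there are 52 full weeks plus 2 extra days.
Each full week contributes 5 weekdays (Mon–Fri): 52 × 5 = 260.
The 2 extra days are Fri, Sat — 1 of them qualifies.
Total: 260 + 1 = 261.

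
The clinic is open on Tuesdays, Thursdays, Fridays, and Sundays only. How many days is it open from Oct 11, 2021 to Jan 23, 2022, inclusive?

Oct 11, 2021 is a Monday.
That's 105 days from start to end, counting both.
105 = 7 × 15, so the span is exactly 15 full weeks.
Each full week contributes 4 days from the set (Tue, Thu, Fri, Sun): 15 × 4 = 60.
Total: 60.

60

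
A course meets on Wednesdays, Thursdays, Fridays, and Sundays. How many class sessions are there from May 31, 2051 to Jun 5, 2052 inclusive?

May 31, 2051 is a Wednesday.
The range spans 372 days (inclusive of both endpoints).
372 = 7 × 53 + 1, so there are 53 full weeks plus 1 extra day.
Each full week contributes 4 days from the set (Wed, Thu, Fri, Sun): 53 × 4 = 212.
The 1 extra day is Wednesday — 1 of them qualifies.
Total: 212 + 1 = 213.

213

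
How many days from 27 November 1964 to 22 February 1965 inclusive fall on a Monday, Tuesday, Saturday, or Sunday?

51

27 November 1964 is a Friday.
That's 88 days from start to end, counting both.
88 = 7 × 12 + 4, so there are 12 full weeks plus 4 extra days.
Each full week contributes 4 days from the set (Mon, Tue, Sat, Sun): 12 × 4 = 48.
The 4 extra days are Fri, Sat, Sun, Mon — 3 of them qualify.
Total: 48 + 3 = 51.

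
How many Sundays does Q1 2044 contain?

13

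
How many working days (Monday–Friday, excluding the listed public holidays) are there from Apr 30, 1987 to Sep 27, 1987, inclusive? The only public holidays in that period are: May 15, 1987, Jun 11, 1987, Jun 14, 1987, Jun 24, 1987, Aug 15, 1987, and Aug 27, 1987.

103

Apr 30, 1987 is a Thursday.
From Apr 30, 1987 to Sep 27, 1987 is 151 days inclusive.
151 = 7 × 21 + 4, so there are 21 full weeks plus 4 extra days.
Each full week contributes 5 weekdays (Mon–Fri): 21 × 5 = 105.
The 4 extra days are Thursday, Friday, Saturday, Sunday — 2 of them qualify.
Total: 105 + 2 = 107.
Holidays: May 15, 1987 (Fri); Jun 11, 1987 (Thu); Jun 14, 1987 (Sun); Jun 24, 1987 (Wed); Aug 15, 1987 (Sat); Aug 27, 1987 (Thu).
4 of the 6 holidays fall on weekdays; the rest are weekends and were already excluded.
Business days: 107 − 4 = 103.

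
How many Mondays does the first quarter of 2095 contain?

13

1 January 2095 is a Saturday.
From 1 January 2095 to 31 March 2095 is 90 days inclusive.
90 = 7 × 12 + 6, so there are 12 full weeks plus 6 extra days.
Each full week contributes one Monday: 12 so far.
The 6 extra days are Saturday, Sunday, Monday, Tuesday, Wednesday, Thursday — 1 of them qualifies.
Total: 12 + 1 = 13.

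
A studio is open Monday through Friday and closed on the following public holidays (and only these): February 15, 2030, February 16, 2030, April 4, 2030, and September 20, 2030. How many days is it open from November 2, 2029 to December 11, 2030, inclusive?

November 2, 2029 is a Friday.
From November 2, 2029 to December 11, 2030 is 405 days inclusive.
405 = 7 × 57 + 6, so there are 57 full weeks plus 6 extra days.
Each full week contributes 5 weekdays (Mon–Fri): 57 × 5 = 285.
The 6 extra days are Friday, Saturday, Sunday, Monday, Tuesday, Wednesday — 4 of them qualify.
Total: 285 + 4 = 289.
Holidays: February 15, 2030 (Fri); February 16, 2030 (Sat); April 4, 2030 (Thu); September 20, 2030 (Fri).
3 of the 4 holidays fall on weekdays; the rest are weekends and were already excluded.
Business days: 289 − 3 = 286.

286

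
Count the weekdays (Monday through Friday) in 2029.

January 1, 2029 is a Monday.
That's 365 days from start to end, counting both.
365 = 7 × 52 + 1, so there are 52 full weeks plus 1 extra day.
Each full week contributes 5 weekdays (Mon–Fri): 52 × 5 = 260.
The 1 extra day is Mon — 1 of them qualifies.
Total: 260 + 1 = 261.

261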